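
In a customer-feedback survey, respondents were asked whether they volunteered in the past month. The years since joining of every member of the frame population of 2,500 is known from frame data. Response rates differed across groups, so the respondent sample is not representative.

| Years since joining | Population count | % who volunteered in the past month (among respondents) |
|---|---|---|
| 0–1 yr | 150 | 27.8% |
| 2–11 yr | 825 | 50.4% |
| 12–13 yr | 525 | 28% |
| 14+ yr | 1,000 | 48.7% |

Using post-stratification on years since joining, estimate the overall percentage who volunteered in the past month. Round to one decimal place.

43.7%

Post-stratification weights by population share, not respondent share:
  0–1 yr: (150/2,500) × 27.8 = 1.668
  2–11 yr: (825/2,500) × 50.4 = 16.632
  12–13 yr: (525/2,500) × 28 = 5.88
  14+ yr: (1,000/2,500) × 48.7 = 19.48
Post-stratified estimate = 43.66 → 43.7%.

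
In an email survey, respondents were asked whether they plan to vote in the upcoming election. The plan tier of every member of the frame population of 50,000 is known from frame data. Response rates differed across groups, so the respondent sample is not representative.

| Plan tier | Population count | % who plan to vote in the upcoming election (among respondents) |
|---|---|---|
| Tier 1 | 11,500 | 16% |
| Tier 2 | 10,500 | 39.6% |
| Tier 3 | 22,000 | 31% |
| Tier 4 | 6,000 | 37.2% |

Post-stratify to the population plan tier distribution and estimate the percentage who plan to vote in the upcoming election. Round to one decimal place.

30.1%

Post-stratification weights by population share, not respondent share:
  Tier 1: (11,500/50,000) × 16 = 3.68
  Tier 2: (10,500/50,000) × 39.6 = 8.316
  Tier 3: (22,000/50,000) × 31 = 13.64
  Tier 4: (6,000/50,000) × 37.2 = 4.464
Post-stratified estimate = 30.1 → 30.1%.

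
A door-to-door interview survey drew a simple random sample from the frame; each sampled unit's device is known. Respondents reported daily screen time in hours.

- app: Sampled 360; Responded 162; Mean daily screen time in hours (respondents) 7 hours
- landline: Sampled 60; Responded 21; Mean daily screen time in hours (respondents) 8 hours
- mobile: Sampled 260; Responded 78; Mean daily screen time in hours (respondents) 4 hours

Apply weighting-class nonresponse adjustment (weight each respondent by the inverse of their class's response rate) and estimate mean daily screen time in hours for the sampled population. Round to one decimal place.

5.9

Class response rates: app 162/360 = 45%, landline 21/60 = 35%, mobile 78/260 = 30%.
Each respondent's weight = sampled/responded in their class; summing within a class gives n_sampled, so:
  app: 360 × 7 = 2520
  landline: 60 × 8 = 480
  mobile: 260 × 4 = 1040
Adjusted estimate = 4040 / 680 = 5.94118 → 5.9.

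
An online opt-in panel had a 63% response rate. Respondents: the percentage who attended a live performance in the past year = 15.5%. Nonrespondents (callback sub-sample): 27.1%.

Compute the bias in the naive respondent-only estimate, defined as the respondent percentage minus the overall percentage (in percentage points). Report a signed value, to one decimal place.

Nonresponse fraction = 1 − 0.63 = 0.37.
Bias = (nonresponse fraction) × (respondent percentage − nonrespondent percentage)
     = 0.37 × (15.5 − 27.1) = 0.37 × -11.6 = -4.292.

-4.3 percentage points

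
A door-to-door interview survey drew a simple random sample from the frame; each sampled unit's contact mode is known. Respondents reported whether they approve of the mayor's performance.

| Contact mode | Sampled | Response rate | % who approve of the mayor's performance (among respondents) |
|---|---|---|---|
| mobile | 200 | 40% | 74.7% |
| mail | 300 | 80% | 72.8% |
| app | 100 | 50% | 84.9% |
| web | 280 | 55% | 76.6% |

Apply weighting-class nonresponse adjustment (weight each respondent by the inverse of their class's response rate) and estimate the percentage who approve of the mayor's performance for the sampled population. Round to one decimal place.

75.8%

Inverse-response-rate weighting restores each class to its sampled count, so class totals weight by n_sampled:
  mobile: 200 × 74.7 = 14,940
  mail: 300 × 72.8 = 21,840
  app: 100 × 84.9 = 8490
  web: 280 × 76.6 = 21,448
Adjusted estimate = 66,718 / 880 = 75.8159 → 75.8%.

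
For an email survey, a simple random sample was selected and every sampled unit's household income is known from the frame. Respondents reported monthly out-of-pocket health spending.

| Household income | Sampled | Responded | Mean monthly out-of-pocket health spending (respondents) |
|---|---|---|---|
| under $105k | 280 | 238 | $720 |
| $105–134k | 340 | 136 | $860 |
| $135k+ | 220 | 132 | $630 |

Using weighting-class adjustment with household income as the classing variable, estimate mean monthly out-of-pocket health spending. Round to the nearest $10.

$750

Response rates by class: under $105k 238/280 = 85%, $105–134k 136/340 = 40%, $135k+ 132/220 = 60%.
Each respondent's weight = sampled/responded in their class; summing within a class gives n_sampled, so:
  under $105k: 280 × 720 = 201,600
  $105–134k: 340 × 860 = 292,400
  $135k+: 220 × 630 = 138,600
Adjusted estimate = 632,600 / 840 = 753.095 → $750.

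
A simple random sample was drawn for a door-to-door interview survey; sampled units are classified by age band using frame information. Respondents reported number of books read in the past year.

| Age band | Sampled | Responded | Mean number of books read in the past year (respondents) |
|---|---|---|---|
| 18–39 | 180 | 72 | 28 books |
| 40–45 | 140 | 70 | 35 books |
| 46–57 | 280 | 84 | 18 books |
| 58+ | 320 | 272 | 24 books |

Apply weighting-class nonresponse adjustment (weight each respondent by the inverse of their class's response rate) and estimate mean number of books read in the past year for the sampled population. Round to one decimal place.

24.6

Response rates by class: 18–39 72/180 = 40%, 40–45 70/140 = 50%, 46–57 84/280 = 30%, 58+ 272/320 = 85%.
Each respondent's weight = sampled/responded in their class; summing within a class gives n_sampled, so:
  18–39: 180 × 28 = 5040
  40–45: 140 × 35 = 4900
  46–57: 280 × 18 = 5040
  58+: 320 × 24 = 7680
Adjusted estimate = 22,660 / 920 = 24.6304 → 24.6.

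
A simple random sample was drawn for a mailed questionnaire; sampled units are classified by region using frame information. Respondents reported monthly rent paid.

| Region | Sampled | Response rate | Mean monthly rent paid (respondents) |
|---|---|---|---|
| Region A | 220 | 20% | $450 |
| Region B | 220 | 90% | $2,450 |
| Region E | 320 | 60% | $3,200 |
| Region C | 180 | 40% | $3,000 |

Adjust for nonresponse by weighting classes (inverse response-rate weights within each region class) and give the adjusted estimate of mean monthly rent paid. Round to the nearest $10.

$2,340

Weighting each respondent by the inverse class response rate inflates each class back to its sampled size, so the class weight is n_sampled:
  Region A: 220 × 450 = 99,000
  Region B: 220 × 2450 = 539,000
  Region E: 320 × 3200 = 1,024,000
  Region C: 180 × 3000 = 540,000
Adjusted estimate = 2,202,000 / 940 = 2342.55 → $2,340.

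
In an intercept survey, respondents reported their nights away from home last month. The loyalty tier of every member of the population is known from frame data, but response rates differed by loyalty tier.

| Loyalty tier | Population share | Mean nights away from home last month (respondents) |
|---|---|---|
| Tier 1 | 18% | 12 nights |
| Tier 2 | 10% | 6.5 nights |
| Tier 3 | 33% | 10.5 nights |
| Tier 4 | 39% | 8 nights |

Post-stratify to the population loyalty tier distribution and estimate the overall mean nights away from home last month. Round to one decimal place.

Post-stratification weights by population share, not respondent share:
  Tier 1: 0.18 × 12 = 2.16
  Tier 2: 0.1 × 6.5 = 0.65
  Tier 3: 0.33 × 10.5 = 3.465
  Tier 4: 0.39 × 8 = 3.12
Post-stratified estimate = 9.395 → 9.4.

9.4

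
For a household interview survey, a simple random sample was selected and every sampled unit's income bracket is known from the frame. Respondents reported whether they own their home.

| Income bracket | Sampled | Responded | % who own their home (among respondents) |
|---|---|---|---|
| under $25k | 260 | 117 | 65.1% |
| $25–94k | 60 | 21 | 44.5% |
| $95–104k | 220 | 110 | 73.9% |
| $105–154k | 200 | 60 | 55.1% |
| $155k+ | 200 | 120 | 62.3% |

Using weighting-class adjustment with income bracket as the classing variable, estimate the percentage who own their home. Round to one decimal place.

Class response rates: under $25k 117/260 = 45%, $25–94k 21/60 = 35%, $95–104k 110/220 = 50%, $105–154k 60/200 = 30%, $155k+ 120/200 = 60%.
With weight = n_sampled/n_responded per class, the weighted class total is n_sampled:
  under $25k: 260 × 65.1 = 16,926
  $25–94k: 60 × 44.5 = 2670
  $95–104k: 220 × 73.9 = 16258
  $105–154k: 200 × 55.1 = 11,020
  $155k+: 200 × 62.3 = 12,460
Adjusted estimate = 59,334 / 940 = 63.1213 → 63.1%.

63.1%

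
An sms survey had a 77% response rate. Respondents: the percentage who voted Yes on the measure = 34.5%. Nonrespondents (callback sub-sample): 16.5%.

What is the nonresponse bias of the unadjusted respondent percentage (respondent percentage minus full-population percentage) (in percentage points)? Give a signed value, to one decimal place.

Nonresponse fraction = 1 − 0.77 = 0.23.
Bias = (nonresponse fraction) × (respondent percentage − nonrespondent percentage)
     = 0.23 × (34.5 − 16.5) = 0.23 × 18 = 4.14.

+4.1 percentage points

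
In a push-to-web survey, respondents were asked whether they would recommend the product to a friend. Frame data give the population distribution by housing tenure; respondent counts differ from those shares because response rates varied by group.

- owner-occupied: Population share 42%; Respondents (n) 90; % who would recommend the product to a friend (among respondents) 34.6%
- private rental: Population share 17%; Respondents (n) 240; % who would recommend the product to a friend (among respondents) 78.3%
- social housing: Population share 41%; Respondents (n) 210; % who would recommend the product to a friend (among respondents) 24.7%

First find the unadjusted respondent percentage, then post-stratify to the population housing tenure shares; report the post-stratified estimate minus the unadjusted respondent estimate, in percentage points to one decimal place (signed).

Without adjustment, the pooled respondent share is:
  (90/540)×34.6 + (240/540)×78.3 + (210/540)×24.7 = 50.1722%
Reweighting by population housing tenure shares:
  0.42×34.6 + 0.17×78.3 + 0.41×24.7 = 37.97%
Difference = 37.97 − 50.1722 = -12.2022 pp.

-12.2 percentage points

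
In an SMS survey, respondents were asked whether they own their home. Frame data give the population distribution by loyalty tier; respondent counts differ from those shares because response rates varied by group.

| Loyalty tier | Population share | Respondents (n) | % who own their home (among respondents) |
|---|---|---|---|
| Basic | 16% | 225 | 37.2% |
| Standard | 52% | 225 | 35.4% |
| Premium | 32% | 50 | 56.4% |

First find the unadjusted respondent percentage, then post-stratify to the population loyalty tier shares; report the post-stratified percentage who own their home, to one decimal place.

42.4%

Naive respondent-only estimate (weights = respondent counts):
  (225/500)×37.2 + (225/500)×35.4 + (50/500)×56.4 = 38.31%
Reweighting by population loyalty tier shares:
  0.16×37.2 + 0.52×35.4 + 0.32×56.4 = 42.408%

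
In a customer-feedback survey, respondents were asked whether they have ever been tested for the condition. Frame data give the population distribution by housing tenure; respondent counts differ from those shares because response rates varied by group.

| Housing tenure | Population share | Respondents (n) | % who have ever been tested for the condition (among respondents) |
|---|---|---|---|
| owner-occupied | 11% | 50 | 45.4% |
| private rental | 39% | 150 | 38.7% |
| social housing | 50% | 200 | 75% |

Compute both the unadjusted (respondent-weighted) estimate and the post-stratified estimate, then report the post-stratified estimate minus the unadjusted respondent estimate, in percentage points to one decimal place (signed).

Unadjusted (pooled respondent) estimate weights by respondent counts:
  (50/400)×45.4 + (150/400)×38.7 + (200/400)×75 = 57.6875%
Post-stratifying to population shares instead:
  0.11×45.4 + 0.39×38.7 + 0.5×75 = 57.587%
Difference = 57.587 − 57.6875 = -0.1005 pp.

-0.1 percentage points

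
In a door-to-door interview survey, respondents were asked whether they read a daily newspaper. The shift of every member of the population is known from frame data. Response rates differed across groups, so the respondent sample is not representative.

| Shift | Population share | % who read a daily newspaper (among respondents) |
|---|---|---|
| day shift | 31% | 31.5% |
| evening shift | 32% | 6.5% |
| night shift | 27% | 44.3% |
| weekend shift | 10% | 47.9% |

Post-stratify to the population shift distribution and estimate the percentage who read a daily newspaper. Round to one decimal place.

Each cell contributes population-share × respondent value:
  day shift: 0.31 × 31.5 = 9.765
  evening shift: 0.32 × 6.5 = 2.08
  night shift: 0.27 × 44.3 = 11.961
  weekend shift: 0.1 × 47.9 = 4.79
Post-stratified estimate = 28.596 → 28.6%.

28.6%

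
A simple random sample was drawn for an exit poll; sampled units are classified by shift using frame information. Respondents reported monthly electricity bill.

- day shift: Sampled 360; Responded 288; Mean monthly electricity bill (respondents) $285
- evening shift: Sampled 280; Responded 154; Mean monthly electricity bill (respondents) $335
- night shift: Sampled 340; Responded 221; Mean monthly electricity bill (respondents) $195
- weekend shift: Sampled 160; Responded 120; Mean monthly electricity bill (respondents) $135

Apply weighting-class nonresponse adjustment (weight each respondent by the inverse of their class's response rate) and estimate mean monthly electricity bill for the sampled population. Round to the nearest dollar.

Response rates by class: day shift 288/360 = 80%, evening shift 154/280 = 55%, night shift 221/340 = 65%, weekend shift 120/160 = 75%.
Weighting each respondent by the inverse class response rate inflates each class back to its sampled size, so the class weight is n_sampled:
  day shift: 360 × 285 = 102,600
  evening shift: 280 × 335 = 93,800
  night shift: 340 × 195 = 66,300
  weekend shift: 160 × 135 = 21,600
Adjusted estimate = 284,300 / 1,140 = 249.386 → $249.

$249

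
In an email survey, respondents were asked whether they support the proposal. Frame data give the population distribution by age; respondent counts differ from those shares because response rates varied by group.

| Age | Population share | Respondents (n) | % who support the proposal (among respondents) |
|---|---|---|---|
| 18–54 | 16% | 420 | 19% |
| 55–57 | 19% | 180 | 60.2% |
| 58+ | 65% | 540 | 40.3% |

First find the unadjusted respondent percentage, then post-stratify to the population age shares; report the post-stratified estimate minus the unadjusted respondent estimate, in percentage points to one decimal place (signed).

+5.1 percentage points

Without adjustment, the pooled respondent share is:
  (420/1140)×19 + (180/1140)×60.2 + (540/1140)×40.3 = 35.5947%
Reweighting by population age shares:
  0.16×19 + 0.19×60.2 + 0.65×40.3 = 40.673%
Difference = 40.673 − 35.5947 = 5.0783 pp.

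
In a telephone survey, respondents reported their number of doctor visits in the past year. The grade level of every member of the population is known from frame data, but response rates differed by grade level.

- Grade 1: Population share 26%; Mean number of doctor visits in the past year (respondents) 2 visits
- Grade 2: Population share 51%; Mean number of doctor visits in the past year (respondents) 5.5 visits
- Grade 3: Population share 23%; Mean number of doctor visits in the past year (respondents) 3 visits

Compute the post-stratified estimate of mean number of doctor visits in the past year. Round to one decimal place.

4.0

Weight each group's respondent value by its population share:
  Grade 1: 0.26 × 2 = 0.52
  Grade 2: 0.51 × 5.5 = 2.805
  Grade 3: 0.23 × 3 = 0.69
Post-stratified estimate = 4.015 → 4.0.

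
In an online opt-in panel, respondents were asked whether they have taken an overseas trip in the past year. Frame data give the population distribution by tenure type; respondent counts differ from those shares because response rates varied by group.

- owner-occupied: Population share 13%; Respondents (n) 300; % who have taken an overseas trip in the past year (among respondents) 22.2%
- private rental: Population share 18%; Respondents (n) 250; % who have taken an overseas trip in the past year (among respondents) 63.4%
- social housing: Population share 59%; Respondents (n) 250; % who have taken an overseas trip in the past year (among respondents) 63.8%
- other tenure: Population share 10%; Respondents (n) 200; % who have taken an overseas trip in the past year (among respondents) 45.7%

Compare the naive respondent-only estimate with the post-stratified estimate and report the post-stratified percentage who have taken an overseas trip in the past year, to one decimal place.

56.5%

Naive respondent-only estimate (weights = respondent counts):
  (300/1000)×22.2 + (250/1000)×63.4 + (250/1000)×63.8 + (200/1000)×45.7 = 47.6%
Post-stratified estimate weights by population shares:
  0.13×22.2 + 0.18×63.4 + 0.59×63.8 + 0.1×45.7 = 56.51%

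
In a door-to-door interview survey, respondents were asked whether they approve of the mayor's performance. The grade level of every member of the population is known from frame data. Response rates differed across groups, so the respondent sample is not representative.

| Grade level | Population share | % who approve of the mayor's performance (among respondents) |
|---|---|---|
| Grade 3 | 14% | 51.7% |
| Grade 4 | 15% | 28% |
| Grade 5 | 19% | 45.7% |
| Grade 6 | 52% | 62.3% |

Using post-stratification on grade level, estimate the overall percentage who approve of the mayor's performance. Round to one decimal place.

52.5%

Weight each group's respondent value by its population share:
  Grade 3: 0.14 × 51.7 = 7.238
  Grade 4: 0.15 × 28 = 4.2
  Grade 5: 0.19 × 45.7 = 8.683
  Grade 6: 0.52 × 62.3 = 32.396
Post-stratified estimate = 52.517 → 52.5%.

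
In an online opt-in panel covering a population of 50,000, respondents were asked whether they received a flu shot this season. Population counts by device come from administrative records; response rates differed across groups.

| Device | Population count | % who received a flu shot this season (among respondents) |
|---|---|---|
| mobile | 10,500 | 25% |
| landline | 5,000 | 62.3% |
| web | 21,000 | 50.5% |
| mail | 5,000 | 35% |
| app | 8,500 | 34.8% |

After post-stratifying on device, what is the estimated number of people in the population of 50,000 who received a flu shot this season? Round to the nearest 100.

Apply each group's respondent rate to its population count:
  mobile: 10,500 × 25% = 2625
  landline: 5,000 × 62.3% = 3115
  web: 21,000 × 50.5% = 10,605
  mail: 5,000 × 35% = 1750
  app: 8,500 × 34.8% = 2958
Estimated total = 21,053 → 21,100.

21,100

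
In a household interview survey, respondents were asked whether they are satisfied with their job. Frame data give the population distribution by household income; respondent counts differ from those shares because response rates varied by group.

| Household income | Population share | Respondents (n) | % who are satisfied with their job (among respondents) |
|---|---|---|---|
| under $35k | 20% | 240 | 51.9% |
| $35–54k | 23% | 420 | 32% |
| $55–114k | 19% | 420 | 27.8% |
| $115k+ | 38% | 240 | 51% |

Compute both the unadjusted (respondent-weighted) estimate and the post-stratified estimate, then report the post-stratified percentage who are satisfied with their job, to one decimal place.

Naive respondent-only estimate (weights = respondent counts):
  (240/1320)×51.9 + (420/1320)×32 + (420/1320)×27.8 + (240/1320)×51 = 37.7364%
Post-stratifying to population shares instead:
  0.2×51.9 + 0.23×32 + 0.19×27.8 + 0.38×51 = 42.402%

42.4%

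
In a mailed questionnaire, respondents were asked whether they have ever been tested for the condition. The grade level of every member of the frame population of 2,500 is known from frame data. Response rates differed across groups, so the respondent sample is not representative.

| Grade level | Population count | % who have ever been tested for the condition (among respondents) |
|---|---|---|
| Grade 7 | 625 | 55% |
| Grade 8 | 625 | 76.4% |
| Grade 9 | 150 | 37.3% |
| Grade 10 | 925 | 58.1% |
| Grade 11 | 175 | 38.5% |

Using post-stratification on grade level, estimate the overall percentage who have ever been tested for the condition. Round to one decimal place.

59.3%

Each cell contributes population-share × respondent value:
  Grade 7: (625/2,500) × 55 = 13.75
  Grade 8: (625/2,500) × 76.4 = 19.1
  Grade 9: (150/2,500) × 37.3 = 2.238
  Grade 10: (925/2,500) × 58.1 = 21.497
  Grade 11: (175/2,500) × 38.5 = 2.695
Post-stratified estimate = 59.28 → 59.3%.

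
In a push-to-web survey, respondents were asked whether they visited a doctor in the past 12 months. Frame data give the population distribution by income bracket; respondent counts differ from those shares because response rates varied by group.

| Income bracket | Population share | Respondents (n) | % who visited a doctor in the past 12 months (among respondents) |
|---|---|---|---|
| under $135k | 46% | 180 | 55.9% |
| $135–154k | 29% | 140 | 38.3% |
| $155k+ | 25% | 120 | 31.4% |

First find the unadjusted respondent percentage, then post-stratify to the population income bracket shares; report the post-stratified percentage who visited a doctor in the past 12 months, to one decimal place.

44.7%

Without adjustment, the pooled respondent share is:
  (180/440)×55.9 + (140/440)×38.3 + (120/440)×31.4 = 43.6182%
Post-stratifying to population shares instead:
  0.46×55.9 + 0.29×38.3 + 0.25×31.4 = 44.671%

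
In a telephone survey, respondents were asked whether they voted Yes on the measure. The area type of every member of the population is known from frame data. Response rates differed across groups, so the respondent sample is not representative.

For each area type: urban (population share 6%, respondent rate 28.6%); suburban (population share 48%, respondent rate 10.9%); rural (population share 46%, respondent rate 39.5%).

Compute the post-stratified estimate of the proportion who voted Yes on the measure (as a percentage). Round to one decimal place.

25.1%

Each cell contributes population-share × respondent value:
  urban: 0.06 × 28.6 = 1.716
  suburban: 0.48 × 10.9 = 5.232
  rural: 0.46 × 39.5 = 18.17
Post-stratified estimate = 25.118 → 25.1%.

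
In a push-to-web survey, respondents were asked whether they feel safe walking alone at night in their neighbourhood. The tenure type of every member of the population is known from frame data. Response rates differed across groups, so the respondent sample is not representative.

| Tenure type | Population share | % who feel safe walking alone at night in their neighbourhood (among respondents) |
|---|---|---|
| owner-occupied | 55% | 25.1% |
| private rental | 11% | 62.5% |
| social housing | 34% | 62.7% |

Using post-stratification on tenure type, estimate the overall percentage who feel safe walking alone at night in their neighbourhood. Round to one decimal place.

Post-stratification weights by population share, not respondent share:
  owner-occupied: 0.55 × 25.1 = 13.805
  private rental: 0.11 × 62.5 = 6.875
  social housing: 0.34 × 62.7 = 21.318
Post-stratified estimate = 41.998 → 42.0%.

42.0%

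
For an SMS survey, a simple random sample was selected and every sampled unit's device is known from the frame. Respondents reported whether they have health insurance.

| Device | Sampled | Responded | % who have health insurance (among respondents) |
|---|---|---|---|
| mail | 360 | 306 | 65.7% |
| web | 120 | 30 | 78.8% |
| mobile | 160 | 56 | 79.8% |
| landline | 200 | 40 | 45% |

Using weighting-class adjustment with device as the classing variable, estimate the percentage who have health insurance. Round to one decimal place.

Class response rates: mail 306/360 = 85%, web 30/120 = 25%, mobile 56/160 = 35%, landline 40/200 = 20%.
Inverse-response-rate weighting restores each class to its sampled count, so class totals weight by n_sampled:
  mail: 360 × 65.7 = 23,652
  web: 120 × 78.8 = 9456
  mobile: 160 × 79.8 = 12,768
  landline: 200 × 45 = 9000
Adjusted estimate = 54,876 / 840 = 65.3286 → 65.3%.

65.3%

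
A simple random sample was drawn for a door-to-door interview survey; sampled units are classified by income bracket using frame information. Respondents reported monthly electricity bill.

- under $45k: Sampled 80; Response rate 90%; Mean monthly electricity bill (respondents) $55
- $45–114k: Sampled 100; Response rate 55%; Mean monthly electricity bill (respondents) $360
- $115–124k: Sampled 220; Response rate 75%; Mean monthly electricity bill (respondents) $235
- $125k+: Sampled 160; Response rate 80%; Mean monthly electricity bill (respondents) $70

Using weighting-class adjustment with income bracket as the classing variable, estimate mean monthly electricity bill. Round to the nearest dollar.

Weighting each respondent by the inverse class response rate inflates each class back to its sampled size, so the class weight is n_sampled:
  under $45k: 80 × 55 = 4400
  $45–114k: 100 × 360 = 36,000
  $115–124k: 220 × 235 = 51,700
  $125k+: 160 × 70 = 11,200
Adjusted estimate = 103,300 / 560 = 184.464 → $184.

$184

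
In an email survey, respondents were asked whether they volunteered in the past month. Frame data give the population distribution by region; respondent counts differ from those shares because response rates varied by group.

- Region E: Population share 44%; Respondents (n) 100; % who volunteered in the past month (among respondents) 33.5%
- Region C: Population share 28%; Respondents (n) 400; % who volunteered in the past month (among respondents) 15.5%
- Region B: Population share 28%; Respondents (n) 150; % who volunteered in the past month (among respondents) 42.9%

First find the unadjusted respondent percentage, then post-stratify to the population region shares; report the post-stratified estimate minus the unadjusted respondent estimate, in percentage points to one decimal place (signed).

+6.5 percentage points

Without adjustment, the pooled respondent share is:
  (100/650)×33.5 + (400/650)×15.5 + (150/650)×42.9 = 24.5923%
Post-stratified estimate weights by population shares:
  0.44×33.5 + 0.28×15.5 + 0.28×42.9 = 31.092%
Difference = 31.092 − 24.5923 = 6.4997 pp.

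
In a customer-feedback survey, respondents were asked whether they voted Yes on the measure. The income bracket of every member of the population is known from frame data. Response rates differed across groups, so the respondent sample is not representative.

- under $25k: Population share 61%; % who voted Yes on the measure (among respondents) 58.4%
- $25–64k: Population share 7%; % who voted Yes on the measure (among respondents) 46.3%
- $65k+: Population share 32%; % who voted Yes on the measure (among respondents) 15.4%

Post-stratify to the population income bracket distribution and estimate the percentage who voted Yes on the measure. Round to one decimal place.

Each cell contributes population-share × respondent value:
  under $25k: 0.61 × 58.4 = 35.624
  $25–64k: 0.07 × 46.3 = 3.241
  $65k+: 0.32 × 15.4 = 4.928
Post-stratified estimate = 43.793 → 43.8%.

43.8%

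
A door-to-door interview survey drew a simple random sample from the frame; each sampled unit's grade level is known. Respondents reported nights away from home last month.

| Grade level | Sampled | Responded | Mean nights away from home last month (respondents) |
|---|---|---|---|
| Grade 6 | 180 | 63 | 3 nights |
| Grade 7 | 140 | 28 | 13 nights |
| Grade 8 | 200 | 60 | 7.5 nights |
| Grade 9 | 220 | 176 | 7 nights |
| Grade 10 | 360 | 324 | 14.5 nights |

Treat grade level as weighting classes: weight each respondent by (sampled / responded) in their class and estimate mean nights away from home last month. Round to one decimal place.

Class response rates: Grade 6 63/180 = 35%, Grade 7 28/140 = 20%, Grade 8 60/200 = 30%, Grade 9 176/220 = 80%, Grade 10 324/360 = 90%.
Each respondent's weight = sampled/responded in their class; summing within a class gives n_sampled, so:
  Grade 6: 180 × 3 = 540
  Grade 7: 140 × 13 = 1820
  Grade 8: 200 × 7.5 = 1500
  Grade 9: 220 × 7 = 1540
  Grade 10: 360 × 14.5 = 5220
Adjusted estimate = 10,620 / 1,100 = 9.65455 → 9.7.

9.7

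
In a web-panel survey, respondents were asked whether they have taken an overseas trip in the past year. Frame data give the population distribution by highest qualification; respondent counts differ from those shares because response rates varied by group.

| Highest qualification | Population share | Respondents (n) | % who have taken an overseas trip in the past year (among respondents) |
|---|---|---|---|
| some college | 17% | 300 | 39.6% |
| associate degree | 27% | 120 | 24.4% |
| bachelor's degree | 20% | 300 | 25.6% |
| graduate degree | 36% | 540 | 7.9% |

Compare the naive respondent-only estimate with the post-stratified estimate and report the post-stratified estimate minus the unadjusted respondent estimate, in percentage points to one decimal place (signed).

+0.1 percentage points

Naive respondent-only estimate (weights = respondent counts):
  (300/1260)×39.6 + (120/1260)×24.4 + (300/1260)×25.6 + (540/1260)×7.9 = 21.2333%
Reweighting by population highest qualification shares:
  0.17×39.6 + 0.27×24.4 + 0.2×25.6 + 0.36×7.9 = 21.284%
Difference = 21.284 − 21.2333 = 0.0507 pp.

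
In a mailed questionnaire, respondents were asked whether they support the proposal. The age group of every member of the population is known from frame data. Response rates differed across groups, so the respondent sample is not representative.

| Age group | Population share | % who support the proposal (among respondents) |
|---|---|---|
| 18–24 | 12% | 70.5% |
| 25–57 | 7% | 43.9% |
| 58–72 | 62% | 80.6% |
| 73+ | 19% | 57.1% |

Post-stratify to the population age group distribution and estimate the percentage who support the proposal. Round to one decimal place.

72.4%

Post-stratification weights by population share, not respondent share:
  18–24: 0.12 × 70.5 = 8.46
  25–57: 0.07 × 43.9 = 3.073
  58–72: 0.62 × 80.6 = 49.972
  73+: 0.19 × 57.1 = 10.849
Post-stratified estimate = 72.354 → 72.4%.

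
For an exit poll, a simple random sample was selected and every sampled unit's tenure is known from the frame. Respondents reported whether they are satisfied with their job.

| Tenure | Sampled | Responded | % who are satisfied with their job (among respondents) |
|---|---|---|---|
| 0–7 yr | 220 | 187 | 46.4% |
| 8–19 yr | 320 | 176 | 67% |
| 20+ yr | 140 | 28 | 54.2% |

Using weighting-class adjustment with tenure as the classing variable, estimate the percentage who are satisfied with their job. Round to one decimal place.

57.7%

Class response rates: 0–7 yr 187/220 = 85%, 8–19 yr 176/320 = 55%, 20+ yr 28/140 = 20%.
With weight = n_sampled/n_responded per class, the weighted class total is n_sampled:
  0–7 yr: 220 × 46.4 = 10,208
  8–19 yr: 320 × 67 = 21,440
  20+ yr: 140 × 54.2 = 7588
Adjusted estimate = 39,236 / 680 = 57.7 → 57.7%.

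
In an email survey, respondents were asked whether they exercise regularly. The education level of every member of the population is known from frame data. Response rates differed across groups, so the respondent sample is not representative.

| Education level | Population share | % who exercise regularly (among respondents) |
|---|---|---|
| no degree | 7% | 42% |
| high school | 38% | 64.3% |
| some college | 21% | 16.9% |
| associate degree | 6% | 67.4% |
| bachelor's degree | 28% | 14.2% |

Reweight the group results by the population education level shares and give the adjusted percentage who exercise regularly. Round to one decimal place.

Post-stratification weights by population share, not respondent share:
  no degree: 0.07 × 42 = 2.94
  high school: 0.38 × 64.3 = 24.434
  some college: 0.21 × 16.9 = 3.549
  associate degree: 0.06 × 67.4 = 4.044
  bachelor's degree: 0.28 × 14.2 = 3.976
Post-stratified estimate = 38.943 → 38.9%.

38.9%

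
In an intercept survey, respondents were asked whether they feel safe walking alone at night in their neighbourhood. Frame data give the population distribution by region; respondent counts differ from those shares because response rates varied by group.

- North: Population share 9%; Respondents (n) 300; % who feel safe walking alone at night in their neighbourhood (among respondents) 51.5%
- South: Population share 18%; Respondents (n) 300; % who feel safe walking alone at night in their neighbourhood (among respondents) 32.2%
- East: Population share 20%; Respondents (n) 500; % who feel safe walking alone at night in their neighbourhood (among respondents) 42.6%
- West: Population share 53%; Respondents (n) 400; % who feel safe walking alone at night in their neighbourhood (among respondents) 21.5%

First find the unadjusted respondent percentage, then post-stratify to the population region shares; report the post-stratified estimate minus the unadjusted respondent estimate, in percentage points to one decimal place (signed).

Unadjusted (pooled respondent) estimate weights by respondent counts:
  (300/1500)×51.5 + (300/1500)×32.2 + (500/1500)×42.6 + (400/1500)×21.5 = 36.6733%
Reweighting by population region shares:
  0.09×51.5 + 0.18×32.2 + 0.2×42.6 + 0.53×21.5 = 30.346%
Difference = 30.346 − 36.6733 = -6.3273 pp.

-6.3 percentage points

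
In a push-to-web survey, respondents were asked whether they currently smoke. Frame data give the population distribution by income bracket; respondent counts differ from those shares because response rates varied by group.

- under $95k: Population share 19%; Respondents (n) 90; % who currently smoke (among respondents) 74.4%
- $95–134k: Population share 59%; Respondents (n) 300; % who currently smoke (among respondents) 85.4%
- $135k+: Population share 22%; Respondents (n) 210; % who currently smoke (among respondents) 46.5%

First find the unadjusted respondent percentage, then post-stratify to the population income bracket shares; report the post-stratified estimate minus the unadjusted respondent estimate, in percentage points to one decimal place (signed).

+4.6 percentage points

Unadjusted (pooled respondent) estimate weights by respondent counts:
  (90/600)×74.4 + (300/600)×85.4 + (210/600)×46.5 = 70.135%
Post-stratified estimate weights by population shares:
  0.19×74.4 + 0.59×85.4 + 0.22×46.5 = 74.752%
Difference = 74.752 − 70.135 = 4.617 pp.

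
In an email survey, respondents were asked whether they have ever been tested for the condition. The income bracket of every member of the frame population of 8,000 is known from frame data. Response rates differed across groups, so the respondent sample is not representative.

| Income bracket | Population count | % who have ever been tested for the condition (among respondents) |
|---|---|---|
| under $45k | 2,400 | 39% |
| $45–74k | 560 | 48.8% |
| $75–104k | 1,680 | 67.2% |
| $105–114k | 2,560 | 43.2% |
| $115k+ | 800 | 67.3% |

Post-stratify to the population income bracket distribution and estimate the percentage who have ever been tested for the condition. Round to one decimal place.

Post-stratification weights by population share, not respondent share:
  under $45k: (2,400/8,000) × 39 = 11.7
  $45–74k: (560/8,000) × 48.8 = 3.416
  $75–104k: (1,680/8,000) × 67.2 = 14.112
  $105–114k: (2,560/8,000) × 43.2 = 13.824
  $115k+: (800/8,000) × 67.3 = 6.73
Post-stratified estimate = 49.782 → 49.8%.

49.8%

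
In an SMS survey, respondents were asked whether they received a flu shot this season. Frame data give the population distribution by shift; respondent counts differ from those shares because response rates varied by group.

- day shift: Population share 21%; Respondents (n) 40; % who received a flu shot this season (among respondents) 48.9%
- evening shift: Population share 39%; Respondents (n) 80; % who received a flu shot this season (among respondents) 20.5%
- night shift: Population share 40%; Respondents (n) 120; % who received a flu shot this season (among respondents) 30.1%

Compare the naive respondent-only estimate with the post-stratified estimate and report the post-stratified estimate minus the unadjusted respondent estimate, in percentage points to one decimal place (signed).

Without adjustment, the pooled respondent share is:
  (40/240)×48.9 + (80/240)×20.5 + (120/240)×30.1 = 30.0333%
Post-stratifying to population shares instead:
  0.21×48.9 + 0.39×20.5 + 0.4×30.1 = 30.304%
Difference = 30.304 − 30.0333 = 0.2707 pp.

+0.3 percentage points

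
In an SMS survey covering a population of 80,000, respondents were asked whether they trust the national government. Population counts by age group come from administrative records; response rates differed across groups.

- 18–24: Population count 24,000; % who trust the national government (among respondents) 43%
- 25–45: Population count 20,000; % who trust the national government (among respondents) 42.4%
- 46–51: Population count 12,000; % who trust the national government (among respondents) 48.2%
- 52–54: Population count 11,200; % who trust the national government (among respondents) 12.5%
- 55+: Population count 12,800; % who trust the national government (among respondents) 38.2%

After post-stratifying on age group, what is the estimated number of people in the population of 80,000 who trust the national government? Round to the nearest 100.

Each cell contributes its population count × the respondent rate:
  18–24: 24,000 × 43% = 10,320
  25–45: 20,000 × 42.4% = 8480
  46–51: 12,000 × 48.2% = 5784
  52–54: 11,200 × 12.5% = 1400
  55+: 12,800 × 38.2% = 4889.6
Estimated total = 30873.6 → 30,900.

30,900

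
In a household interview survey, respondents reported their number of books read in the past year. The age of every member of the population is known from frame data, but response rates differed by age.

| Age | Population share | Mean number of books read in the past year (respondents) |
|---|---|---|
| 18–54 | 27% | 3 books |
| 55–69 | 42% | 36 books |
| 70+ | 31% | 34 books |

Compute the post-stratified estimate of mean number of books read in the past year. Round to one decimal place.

Each cell contributes population-share × respondent value:
  18–54: 0.27 × 3 = 0.81
  55–69: 0.42 × 36 = 15.12
  70+: 0.31 × 34 = 10.54
Post-stratified estimate = 26.47 → 26.5.

26.5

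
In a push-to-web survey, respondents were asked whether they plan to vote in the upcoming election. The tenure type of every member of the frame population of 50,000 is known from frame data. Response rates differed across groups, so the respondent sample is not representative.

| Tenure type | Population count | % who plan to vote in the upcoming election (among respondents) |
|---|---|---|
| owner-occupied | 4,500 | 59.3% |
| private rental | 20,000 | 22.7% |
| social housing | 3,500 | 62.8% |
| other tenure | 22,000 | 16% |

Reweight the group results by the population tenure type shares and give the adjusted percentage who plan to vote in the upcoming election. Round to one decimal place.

Weight each group's respondent value by its population share:
  owner-occupied: (4,500/50,000) × 59.3 = 5.337
  private rental: (20,000/50,000) × 22.7 = 9.08
  social housing: (3,500/50,000) × 62.8 = 4.396
  other tenure: (22,000/50,000) × 16 = 7.04
Post-stratified estimate = 25.853 → 25.9%.

25.9%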